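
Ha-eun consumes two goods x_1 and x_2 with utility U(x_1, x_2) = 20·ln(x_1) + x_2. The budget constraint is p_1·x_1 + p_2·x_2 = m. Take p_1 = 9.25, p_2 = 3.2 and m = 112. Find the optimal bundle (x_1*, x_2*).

x_1* = 6.9189, x_2* = 15

So x_1*(p_1,p_2) = 20·p_2/p_1, independent of income; and x_2* = (m − 20·p_2)/p_2.
At the given prices: x_1* = 20·3.2/9.25 = 6.9189, and x_2* = 15.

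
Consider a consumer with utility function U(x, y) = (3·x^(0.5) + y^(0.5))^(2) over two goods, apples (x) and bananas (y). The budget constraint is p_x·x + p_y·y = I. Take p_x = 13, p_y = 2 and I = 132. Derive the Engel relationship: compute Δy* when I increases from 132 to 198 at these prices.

Substitute y = (y/x)·x into the budget: x* = I/(p_x + p_y·(y/x)).
Numerically y/x = 4.694444, so x* = 132/(13 + 2·4.694444) = 5.8958 and y* = 4.694444·5.8958 = 27.6774.
At I' = 198: y* = 41.5161. Change: 41.5161 − 27.6774 = 13.8387.

Δy* = 13.8387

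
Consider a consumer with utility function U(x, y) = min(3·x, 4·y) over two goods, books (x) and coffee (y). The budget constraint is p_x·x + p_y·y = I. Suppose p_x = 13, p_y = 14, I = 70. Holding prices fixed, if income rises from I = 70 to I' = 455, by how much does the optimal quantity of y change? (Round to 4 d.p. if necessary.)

Δy* = 12.2872

Leontief preferences: the optimum is at the kink where x/4 = y/3, i.e. y = (3/4)·x.
Budget: p_x·x + p_y·(3/4)·x = I, so (4·p_x + 3·p_y)·x = 4·I.
Demand: x*(p_x,p_y,I) = 4·I/(4·p_x + 3·p_y), y* = 3·I/(4·p_x + 3·p_y).
Here 4·13 + 3·14 = 94, giving y* = 2.234.
At I' = 455: y* = 14.5213. Change: 14.5213 − 2.234 = 12.2872.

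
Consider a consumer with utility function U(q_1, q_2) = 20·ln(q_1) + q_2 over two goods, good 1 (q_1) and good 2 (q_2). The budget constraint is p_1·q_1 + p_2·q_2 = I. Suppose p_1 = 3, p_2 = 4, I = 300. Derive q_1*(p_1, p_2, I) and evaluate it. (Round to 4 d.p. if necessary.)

So q_1*(p_1,p_2) = 20·p_2/p_1, independent of income; and q_2* = (I − 20·p_2)/p_2.
At the given prices: q_1* = 20·4/3 = 26.6667.

q_1* = 26.6667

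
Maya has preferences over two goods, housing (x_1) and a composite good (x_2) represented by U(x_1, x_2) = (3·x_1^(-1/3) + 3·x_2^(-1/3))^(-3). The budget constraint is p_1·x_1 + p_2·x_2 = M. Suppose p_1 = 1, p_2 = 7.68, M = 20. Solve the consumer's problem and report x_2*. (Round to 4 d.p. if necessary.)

x_2* = 1.6269

MU_x_1 ∝ 3·x_1^(-4/3), MU_x_2 ∝ 3·x_2^(-4/3), so MRS = (x_2/x_1)^(4/3) = p_1/p_2.
Hence x_2/x_1 = (p_1/p_2)^(1/(4/3)), i.e. raised to the 0.75 power.
With the ratio pinned down, the budget gives x_1* = M/(p_1 + p_2·(x_2/x_1)) and x_2* = (x_2/x_1)·x_1*.
Numerically x_2/x_1 = 0.21676, so x_1* = 20/(1 + 7.68·0.21676) = 7.5055 and x_2* = 0.21676·7.5055 = 1.6269.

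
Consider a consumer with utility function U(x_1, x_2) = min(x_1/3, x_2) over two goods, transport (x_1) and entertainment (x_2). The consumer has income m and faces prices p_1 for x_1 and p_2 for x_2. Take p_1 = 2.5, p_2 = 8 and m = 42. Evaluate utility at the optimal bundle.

Leontief preferences: the optimum is at the kink where x_1/3 = x_2/1, i.e. x_2 = (1/3)·x_1.
Budget: p_1·x_1 + p_2·(1/3)·x_1 = m, so (3·p_1 + p_2)·x_1 = 3·m.
Demand: x_1*(p_1,p_2,m) = 3·m/(3·p_1 + p_2), x_2* = m/(3·p_1 + p_2).
Here 3·2.5 + 8 = 15.5, giving x_1* = 8.129 and x_2* = 2.7097.
Utility at the optimum: U(8.129, 2.7097) = 2.7097.

V = 2.7097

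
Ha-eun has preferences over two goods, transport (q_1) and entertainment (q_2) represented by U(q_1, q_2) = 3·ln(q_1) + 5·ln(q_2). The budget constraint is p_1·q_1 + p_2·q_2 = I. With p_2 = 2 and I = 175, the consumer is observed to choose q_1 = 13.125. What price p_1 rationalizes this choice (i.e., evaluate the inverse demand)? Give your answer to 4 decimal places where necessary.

Tangency: MRS = (3/5)·q_2/q_1 = p_1/p_2.
So 3·p_2·q_2 = 5·p_1·q_1; combined with the budget, a share 0.375 of income goes to q_1.
Demand: q_1*(p_1,p_2,I) = 0.375·I/p_1 and q_2* = 0.625·I/p_2.
Set q_1* = 13.125 in the demand function and solve for p_1: p_1 = 5.

p_1 = 5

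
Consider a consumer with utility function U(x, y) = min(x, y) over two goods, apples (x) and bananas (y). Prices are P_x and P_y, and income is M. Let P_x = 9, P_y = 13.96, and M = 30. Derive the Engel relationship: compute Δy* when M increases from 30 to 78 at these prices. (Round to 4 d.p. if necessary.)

Leontief preferences: the optimum is at the kink where x/1 = y/1, i.e. y = x.
Budget: P_x·x + P_y·x = M, so (P_x + P_y)·x = M.
Demand: x*(P_x,P_y,M) = M/(P_x + P_y), y* = M/(P_x + P_y).
Here 9 + 13.96 = 22.96, giving y* = 1.3066.
At M' = 78: y* = 3.3972. Change: 3.3972 − 1.3066 = 2.0906.

Δy* = 2.0906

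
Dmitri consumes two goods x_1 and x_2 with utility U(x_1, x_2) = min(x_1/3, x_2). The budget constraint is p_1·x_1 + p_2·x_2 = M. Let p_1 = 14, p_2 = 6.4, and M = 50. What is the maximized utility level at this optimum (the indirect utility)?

Demand: x_1*(p_1,p_2,M) = 3·M/(3·p_1 + p_2), x_2* = M/(3·p_1 + p_2).
Here 3·14 + 6.4 = 48.4, giving x_1* = 3.0992 and x_2* = 1.0331.
Utility at the optimum: U(3.0992, 1.0331) = 1.0331.

V = 1.0331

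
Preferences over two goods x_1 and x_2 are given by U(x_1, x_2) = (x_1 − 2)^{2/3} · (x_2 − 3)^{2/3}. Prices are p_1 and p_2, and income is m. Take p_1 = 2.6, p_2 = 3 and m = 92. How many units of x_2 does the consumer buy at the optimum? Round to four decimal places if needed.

x_2* = 15.9667

This is Cobb-Douglas in (x_1−2, x_2−3): tangency gives 2/3·p_2·(x_2−3) = 2/3·p_1·(x_1−2).
After buying the subsistence bundle (2, 3), a share 0.5 of the remaining income goes to x_1: x_1* = 2 + 0.5·(m − 2p_1 − 3p_2)/p_1.
Discretionary income = 92 − 2·2.6 − 3·3 = 77.8; x_2* = 3 + 0.5·77.8/3 = 15.9667.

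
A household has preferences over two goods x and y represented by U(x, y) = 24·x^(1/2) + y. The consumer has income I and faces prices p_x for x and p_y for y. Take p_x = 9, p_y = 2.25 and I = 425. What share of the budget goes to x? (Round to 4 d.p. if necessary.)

share on x = 0.1906

Utility is quasi-linear in y; the FOC for x is 12/√x = p_x/p_y.
Solve: √x = 12·p_y/p_x, so x*(p_x,p_y) = (12·p_y/p_x)², and y* = (I − p_x·x*)/p_y.
Plugging in: x* = (12·2.25/9)² = 9, y* = 152.8889.
Expenditure on x: 9·9 = 81; share = 0.1906.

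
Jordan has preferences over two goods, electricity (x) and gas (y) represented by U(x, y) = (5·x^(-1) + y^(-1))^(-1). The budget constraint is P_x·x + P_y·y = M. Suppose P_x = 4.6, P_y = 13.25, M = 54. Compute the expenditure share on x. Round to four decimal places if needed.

share on x = 0.5685

MRS = MU_x/MU_y = 5·(y/x)^(2). Set equal to P_x/P_y.
Solve for the ratio: y/x = [(1/5)·P_x/P_y]^(0.5).
With the ratio pinned down, the budget gives x* = M/(P_x + P_y·(y/x)) and y* = (y/x)·x*.
Numerically y/x = 0.263503, so x* = 54/(4.6 + 13.25·0.263503) = 6.6737 and y* = 0.263503·6.6737 = 1.7586.
Expenditure on x: 4.6·6.6737 = 30.6992; share = 0.5685.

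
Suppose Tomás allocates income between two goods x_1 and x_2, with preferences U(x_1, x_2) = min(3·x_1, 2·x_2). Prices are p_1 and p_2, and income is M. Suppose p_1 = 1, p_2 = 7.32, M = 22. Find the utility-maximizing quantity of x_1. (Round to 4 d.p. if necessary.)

Leontief preferences: the optimum is at the kink where x_1/2 = x_2/3, i.e. x_2 = (3/2)·x_1.
Budget: p_1·x_1 + p_2·(3/2)·x_1 = M, so (2·p_1 + 3·p_2)·x_1 = 2·M.
Demand: x_1*(p_1,p_2,M) = 2·M/(2·p_1 + 3·p_2), x_2* = 3·M/(2·p_1 + 3·p_2).
Here 2·1 + 3·7.32 = 23.96, giving x_1* = 1.8364.

x_1* = 1.8364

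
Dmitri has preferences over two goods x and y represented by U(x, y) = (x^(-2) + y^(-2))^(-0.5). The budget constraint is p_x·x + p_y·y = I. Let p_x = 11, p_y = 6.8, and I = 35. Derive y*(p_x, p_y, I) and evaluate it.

y* = 2.1644

Numerically y/x = 1.173891, so x* = 35/(11 + 6.8·1.173891) = 1.8438 and y* = 1.173891·1.8438 = 2.1644.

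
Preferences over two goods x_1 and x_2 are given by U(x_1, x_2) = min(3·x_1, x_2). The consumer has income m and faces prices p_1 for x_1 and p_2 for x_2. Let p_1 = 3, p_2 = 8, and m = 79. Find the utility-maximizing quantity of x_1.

Demand: x_1*(p_1,p_2,m) = m/(p_1 + 3·p_2), x_2* = 3·m/(p_1 + 3·p_2).
Here 3 + 3·8 = 27, giving x_1* = 2.9259.

x_1* = 2.9259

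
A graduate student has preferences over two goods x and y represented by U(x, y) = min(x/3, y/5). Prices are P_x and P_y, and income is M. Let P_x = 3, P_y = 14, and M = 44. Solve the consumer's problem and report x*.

x* = 1.6709

Demand: x*(P_x,P_y,M) = 3·M/(3·P_x + 5·P_y), y* = 5·M/(3·P_x + 5·P_y).
Here 3·3 + 5·14 = 79, giving x* = 1.6709.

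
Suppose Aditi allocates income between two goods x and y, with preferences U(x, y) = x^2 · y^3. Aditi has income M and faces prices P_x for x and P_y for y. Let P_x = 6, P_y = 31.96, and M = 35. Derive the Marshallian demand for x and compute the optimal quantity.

x* = 2.3333

MU_x/MU_y = (2·y)/(3·x); tangency sets this equal to P_x/P_y.
Rearranging, P_y·y = (3/2)·P_x·x. Substituting into the budget gives P_x·x·(1 + (3/2)) = M.
Demand: x*(P_x,P_y,M) = 0.4·M/P_x and y* = 0.6·M/P_y.
At P_x=6, P_y=31.96, M=35: x* = 0.4·35/6 = 2.3333.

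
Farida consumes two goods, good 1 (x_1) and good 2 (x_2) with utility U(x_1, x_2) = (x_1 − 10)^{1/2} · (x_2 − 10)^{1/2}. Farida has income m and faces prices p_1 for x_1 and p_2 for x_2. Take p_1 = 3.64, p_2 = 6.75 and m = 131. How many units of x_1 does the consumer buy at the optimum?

x_1* = 13.7225

Substituting into the budget: x_1* = 10 + 0.5·(m − 10·p_1 − 10·p_2)/p_1, and x_2* = 10 + 0.5·(…)/p_2.
Discretionary income = 131 − 10·3.64 − 10·6.75 = 27.1; x_1* = 10 + 0.5·27.1/3.64 = 13.7225.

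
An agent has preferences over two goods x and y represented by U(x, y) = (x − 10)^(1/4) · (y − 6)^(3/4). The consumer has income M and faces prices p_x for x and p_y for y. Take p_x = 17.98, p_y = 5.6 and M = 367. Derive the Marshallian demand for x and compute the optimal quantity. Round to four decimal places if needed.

Let x' = x−10, y' = y−6. MRS = (1/3)·y'/x' = p_x/p_y.
Substituting into the budget: x* = 10 + 0.25·(M − 10·p_x − 6·p_y)/p_x, and y* = 6 + 0.75·(…)/p_y.
Discretionary income = 367 − 10·17.98 − 6·5.6 = 153.6; x* = 10 + 0.25·153.6/17.98 = 12.1357.

x* = 12.1357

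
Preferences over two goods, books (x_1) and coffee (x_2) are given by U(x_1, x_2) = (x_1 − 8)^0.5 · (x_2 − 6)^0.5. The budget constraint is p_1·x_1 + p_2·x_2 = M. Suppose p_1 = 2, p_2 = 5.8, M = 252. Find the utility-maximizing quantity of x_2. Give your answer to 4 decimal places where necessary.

x_2* = 23.3448

Let x_1' = x_1−8, x_2' = x_2−6. MRS = x_2'/x_1' = p_1/p_2.
After buying the subsistence bundle (8, 6), a share 0.5 of the remaining income goes to x_1: x_1* = 8 + 0.5·(M − 8p_1 − 6p_2)/p_1.
Discretionary income = 252 − 8·2 − 6·5.8 = 201.2; x_2* = 6 + 0.5·201.2/5.8 = 23.3448.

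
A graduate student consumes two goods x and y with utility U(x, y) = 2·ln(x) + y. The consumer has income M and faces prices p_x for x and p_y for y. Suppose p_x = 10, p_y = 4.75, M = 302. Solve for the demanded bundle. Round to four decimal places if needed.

Set MRS = p_x/p_y: (2/x)/1 = p_x/p_y.
So x*(p_x,p_y) = 2·p_y/p_x, independent of income; and y* = (M − 2·p_y)/p_y.
At the given prices: x* = 2·4.75/10 = 0.95, and y* = 61.5789.

x* = 0.95, y* = 61.5789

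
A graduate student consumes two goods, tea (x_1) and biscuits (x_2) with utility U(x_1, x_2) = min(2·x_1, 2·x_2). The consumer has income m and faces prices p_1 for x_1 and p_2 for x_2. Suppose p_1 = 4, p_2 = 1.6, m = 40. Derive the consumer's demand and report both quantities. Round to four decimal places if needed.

x_1* = 7.1429, x_2* = 7.1429

Here 2·4 + 2·1.6 = 11.2, giving x_1* = 7.1429 and x_2* = 7.1429.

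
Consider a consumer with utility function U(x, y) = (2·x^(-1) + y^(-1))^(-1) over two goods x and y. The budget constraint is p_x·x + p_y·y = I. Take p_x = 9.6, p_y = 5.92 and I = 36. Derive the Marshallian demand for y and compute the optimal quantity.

Substitute y = (y/x)·x into the budget: x* = I/(p_x + p_y·(y/x)).
Numerically y/x = 0.90045, so x* = 36/(9.6 + 5.92·0.90045) = 2.4111 and y* = 0.90045·2.4111 = 2.1711.

y* = 2.1711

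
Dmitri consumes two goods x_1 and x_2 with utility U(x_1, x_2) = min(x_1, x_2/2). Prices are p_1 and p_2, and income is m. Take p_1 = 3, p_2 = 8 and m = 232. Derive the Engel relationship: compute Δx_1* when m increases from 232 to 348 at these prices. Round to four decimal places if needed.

Δx_1* = 6.1053

With perfect complements, no substitution: consume in ratio x_1:x_2 = 1:2.
Budget: p_1·x_1 + p_2·2·x_1 = m, so (p_1 + 2·p_2)·x_1 = m.
Demand: x_1*(p_1,p_2,m) = m/(p_1 + 2·p_2), x_2* = 2·m/(p_1 + 2·p_2).
Here 3 + 2·8 = 19, giving x_1* = 12.2105.
At m' = 348: x_1* = 18.3158. Change: 18.3158 − 12.2105 = 6.1053.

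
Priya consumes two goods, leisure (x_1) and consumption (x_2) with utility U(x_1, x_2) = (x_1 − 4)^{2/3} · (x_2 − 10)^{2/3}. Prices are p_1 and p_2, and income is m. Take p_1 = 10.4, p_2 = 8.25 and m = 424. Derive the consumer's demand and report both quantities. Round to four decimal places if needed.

This is Cobb-Douglas in (x_1−4, x_2−10): tangency gives 2/3·p_2·(x_2−10) = 2/3·p_1·(x_1−4).
Substituting into the budget: x_1* = 4 + 0.5·(m − 4·p_1 − 10·p_2)/p_1, and x_2* = 10 + 0.5·(…)/p_2.
Discretionary income = 424 − 4·10.4 − 10·8.25 = 299.9; x_1* = 4 + 0.5·299.9/10.4 = 18.4183; x_2* = 10 + 0.5·299.9/8.25 = 28.1758.

x_1* = 18.4183, x_2* = 28.1758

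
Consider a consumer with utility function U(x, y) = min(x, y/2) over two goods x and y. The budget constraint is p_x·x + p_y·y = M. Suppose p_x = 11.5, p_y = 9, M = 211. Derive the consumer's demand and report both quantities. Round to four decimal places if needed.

x* = 7.1525, y* = 14.3051

Here 11.5 + 2·9 = 29.5, giving x* = 7.1525 and y* = 14.3051.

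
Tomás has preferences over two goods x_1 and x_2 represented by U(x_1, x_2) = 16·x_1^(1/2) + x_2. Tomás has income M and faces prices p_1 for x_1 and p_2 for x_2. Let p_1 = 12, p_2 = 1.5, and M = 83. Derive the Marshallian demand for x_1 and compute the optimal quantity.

MU_x_1 = 8/√x_1, MU_x_2 = 1. Tangency: 8/√x_1 = p_1/p_2.
Solve: √x_1 = 8·p_2/p_1, so x_1*(p_1,p_2) = (8·p_2/p_1)², and x_2* = (M − p_1·x_1*)/p_2.
Plugging in: x_1* = (8·1.5/12)² = 1.

x_1* = 1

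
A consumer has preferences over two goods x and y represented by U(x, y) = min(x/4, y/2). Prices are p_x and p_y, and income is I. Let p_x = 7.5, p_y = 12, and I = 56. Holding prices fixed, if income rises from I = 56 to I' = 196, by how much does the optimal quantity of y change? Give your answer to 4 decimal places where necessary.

With perfect complements, no substitution: consume in ratio x:y = 4:2.
Budget: p_x·x + p_y·(1/2)·x = I, so (4·p_x + 2·p_y)·x = 4·I.
Demand: x*(p_x,p_y,I) = 4·I/(4·p_x + 2·p_y), y* = 2·I/(4·p_x + 2·p_y).
Here 4·7.5 + 2·12 = 54, giving y* = 2.0741.
At I' = 196: y* = 7.2593. Change: 7.2593 − 2.0741 = 5.1852.

Δy* = 5.1852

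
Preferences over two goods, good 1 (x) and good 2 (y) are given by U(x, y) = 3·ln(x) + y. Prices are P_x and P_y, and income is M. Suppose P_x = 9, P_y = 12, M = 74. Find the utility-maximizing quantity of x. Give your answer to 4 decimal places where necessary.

x* = 4

MU_x = 3/x, MU_y = 1. Tangency: 3/x = P_x/P_y.
So x*(P_x,P_y) = 3·P_y/P_x, independent of income; and y* = (M − 3·P_y)/P_y.
At the given prices: x* = 3·12/9 = 4.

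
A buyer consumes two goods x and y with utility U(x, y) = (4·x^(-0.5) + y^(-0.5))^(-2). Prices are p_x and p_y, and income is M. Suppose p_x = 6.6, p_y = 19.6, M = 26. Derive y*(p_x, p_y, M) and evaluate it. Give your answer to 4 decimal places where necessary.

MRS = MU_x/MU_y = 4·(y/x)^(1.5). Set equal to p_x/p_y.
Solve for the ratio: y/x = [(1/4)·p_x/p_y]^(2/3).
Substitute y = (y/x)·x into the budget: x* = M/(p_x + p_y·(y/x)).
Numerically y/x = 0.192081, so x* = 26/(6.6 + 19.6·0.192081) = 2.5085 and y* = 0.192081·2.5085 = 0.4818.

y* = 0.4818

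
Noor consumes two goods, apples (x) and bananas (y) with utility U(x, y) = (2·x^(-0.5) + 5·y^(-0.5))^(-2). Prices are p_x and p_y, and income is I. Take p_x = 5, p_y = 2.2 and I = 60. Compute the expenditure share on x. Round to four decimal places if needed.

share on x = 0.4165

With the ratio pinned down, the budget gives x* = I/(p_x + p_y·(y/x)) and y* = (y/x)·x*.
Numerically y/x = 3.184136, so x* = 60/(5 + 2.2·3.184136) = 4.9979 and y* = 3.184136·4.9979 = 15.9139.
Expenditure on x: 5·4.9979 = 24.9894; share = 0.4165.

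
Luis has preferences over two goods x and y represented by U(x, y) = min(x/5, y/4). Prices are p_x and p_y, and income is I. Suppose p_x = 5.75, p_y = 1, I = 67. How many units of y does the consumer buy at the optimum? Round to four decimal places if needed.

y* = 8.1832

Leontief preferences: the optimum is at the kink where x/5 = y/4, i.e. y = (4/5)·x.
Budget: p_x·x + p_y·(4/5)·x = I, so (5·p_x + 4·p_y)·x = 5·I.
Demand: x*(p_x,p_y,I) = 5·I/(5·p_x + 4·p_y), y* = 4·I/(5·p_x + 4·p_y).
Here 5·5.75 + 4·1 = 32.75, giving y* = 8.1832.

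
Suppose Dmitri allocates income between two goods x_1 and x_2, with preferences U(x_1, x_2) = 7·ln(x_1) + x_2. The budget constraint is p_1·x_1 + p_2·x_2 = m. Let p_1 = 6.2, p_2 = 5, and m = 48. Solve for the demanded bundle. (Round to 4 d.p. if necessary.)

Set MRS = p_1/p_2: (7/x_1)/1 = p_1/p_2.
So x_1*(p_1,p_2) = 7·p_2/p_1, independent of income; and x_2* = (m − 7·p_2)/p_2.
At the given prices: x_1* = 7·5/6.2 = 5.6452, and x_2* = 2.6.

x_1* = 5.6452, x_2* = 2.6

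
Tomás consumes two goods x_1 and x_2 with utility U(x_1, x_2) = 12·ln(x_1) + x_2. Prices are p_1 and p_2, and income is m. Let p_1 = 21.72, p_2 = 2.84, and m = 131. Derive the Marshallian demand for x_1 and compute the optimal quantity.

x_1* = 1.5691

Set MRS = p_1/p_2: (12/x_1)/1 = p_1/p_2.
So x_1*(p_1,p_2) = 12·p_2/p_1, independent of income; and x_2* = (m − 12·p_2)/p_2.
At the given prices: x_1* = 12·2.84/21.72 = 1.5691.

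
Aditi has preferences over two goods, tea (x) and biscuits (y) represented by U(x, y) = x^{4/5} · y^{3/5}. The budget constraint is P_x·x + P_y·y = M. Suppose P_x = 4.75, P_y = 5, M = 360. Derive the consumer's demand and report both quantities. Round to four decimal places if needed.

The MRS is (4/3)·y/x. Set MRS = P_x/P_y.
So 0.8·P_y·y = 0.6·P_x·x; combined with the budget, a share 4/7 of income goes to x.
Demand: x*(P_x,P_y,M) = 4/7·M/P_x and y* = 3/7·M/P_y.
At P_x=4.75, P_y=5, M=360: x* = 4/7·360/4.75 = 43.3083, y* = 30.8571.

x* = 43.3083, y* = 30.8571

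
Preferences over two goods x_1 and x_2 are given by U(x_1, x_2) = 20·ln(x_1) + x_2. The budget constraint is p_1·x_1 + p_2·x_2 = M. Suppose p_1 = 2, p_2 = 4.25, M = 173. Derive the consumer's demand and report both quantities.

MU_x_1 = 20/x_1, MU_x_2 = 1. Tangency: 20/x_1 = p_1/p_2.
So x_1*(p_1,p_2) = 20·p_2/p_1, independent of income; and x_2* = (M − 20·p_2)/p_2.
At the given prices: x_1* = 20·4.25/2 = 42.5, and x_2* = 20.7059.

x_1* = 42.5, x_2* = 20.7059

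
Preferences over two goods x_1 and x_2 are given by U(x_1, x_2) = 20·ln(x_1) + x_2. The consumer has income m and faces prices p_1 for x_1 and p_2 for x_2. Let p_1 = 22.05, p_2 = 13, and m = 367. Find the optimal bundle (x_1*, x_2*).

MU_x_1 = 20/x_1, MU_x_2 = 1. Tangency: 20/x_1 = p_1/p_2.
So x_1*(p_1,p_2) = 20·p_2/p_1, independent of income; and x_2* = (m − 20·p_2)/p_2.
At the given prices: x_1* = 20·13/22.05 = 11.7914, and x_2* = 8.2308.

x_1* = 11.7914, x_2* = 8.2308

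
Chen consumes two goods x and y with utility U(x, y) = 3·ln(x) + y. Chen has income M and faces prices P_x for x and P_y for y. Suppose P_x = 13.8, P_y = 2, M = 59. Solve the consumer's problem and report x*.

x* = 0.4348

Set MRS = P_x/P_y: (3/x)/1 = P_x/P_y.
So x*(P_x,P_y) = 3·P_y/P_x, independent of income; and y* = (M − 3·P_y)/P_y.
At the given prices: x* = 3·2/13.8 = 0.4348.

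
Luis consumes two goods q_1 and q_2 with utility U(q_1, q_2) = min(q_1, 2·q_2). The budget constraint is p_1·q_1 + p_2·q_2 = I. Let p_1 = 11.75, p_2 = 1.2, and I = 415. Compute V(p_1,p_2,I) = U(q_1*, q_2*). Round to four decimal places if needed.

V = 33.6032

With perfect complements, no substitution: consume in ratio q_1:q_2 = 2:1.
Budget: p_1·q_1 + p_2·(1/2)·q_1 = I, so (2·p_1 + p_2)·q_1 = 2·I.
Demand: q_1*(p_1,p_2,I) = 2·I/(2·p_1 + p_2), q_2* = I/(2·p_1 + p_2).
Here 2·11.75 + 1.2 = 24.7, giving q_1* = 33.6032 and q_2* = 16.8016.
Utility at the optimum: U(33.6032, 16.8016) = 33.6032.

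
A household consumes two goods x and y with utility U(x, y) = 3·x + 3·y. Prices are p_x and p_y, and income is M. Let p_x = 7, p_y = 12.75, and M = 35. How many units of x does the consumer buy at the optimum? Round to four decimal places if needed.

x* = 5

Perfect substitutes: compare marginal utility per dollar. 3/p_x vs 3/p_y → 0.4286 vs 0.2353.
x gives more utility per dollar, so spend all income on x: x* = M/p_x, y* = 0.
Numerically: x* = 5, y* = 0.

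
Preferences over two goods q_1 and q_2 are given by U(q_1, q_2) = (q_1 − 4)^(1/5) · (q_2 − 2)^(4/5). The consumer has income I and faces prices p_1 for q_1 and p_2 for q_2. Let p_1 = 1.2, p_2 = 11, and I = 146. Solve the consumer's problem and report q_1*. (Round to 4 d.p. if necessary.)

q_1* = 23.8667

MRS = (1/4)·(q_2−2)/(q_1−4). Tangency with p_1/p_2 gives q_2−2 = 4·(p_1/p_2)·(q_1−4).
After buying the subsistence bundle (4, 2), a share 0.2 of the remaining income goes to q_1: q_1* = 4 + 0.2·(I − 4p_1 − 2p_2)/p_1.
Discretionary income = 146 − 4·1.2 − 2·11 = 119.2; q_1* = 4 + 0.2·119.2/1.2 = 23.8667.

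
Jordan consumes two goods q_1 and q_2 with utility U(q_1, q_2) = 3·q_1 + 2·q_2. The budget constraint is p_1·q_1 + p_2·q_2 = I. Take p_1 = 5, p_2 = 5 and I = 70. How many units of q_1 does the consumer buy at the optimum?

q_1 gives more utility per dollar, so spend all income on q_1: q_1* = I/p_1, q_2* = 0.
Numerically: q_1* = 14, q_2* = 0.

q_1* = 14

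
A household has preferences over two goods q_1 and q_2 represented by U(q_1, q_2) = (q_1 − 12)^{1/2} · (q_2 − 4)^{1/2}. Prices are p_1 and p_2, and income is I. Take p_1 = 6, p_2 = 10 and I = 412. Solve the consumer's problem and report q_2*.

This is Cobb-Douglas in (q_1−12, q_2−4): tangency gives 0.5·p_2·(q_2−4) = 0.5·p_1·(q_1−12).
Substituting into the budget: q_1* = 12 + 0.5·(I − 12·p_1 − 4·p_2)/p_1, and q_2* = 4 + 0.5·(…)/p_2.
Discretionary income = 412 − 12·6 − 4·10 = 300; q_2* = 4 + 0.5·300/10 = 19.

q_2* = 19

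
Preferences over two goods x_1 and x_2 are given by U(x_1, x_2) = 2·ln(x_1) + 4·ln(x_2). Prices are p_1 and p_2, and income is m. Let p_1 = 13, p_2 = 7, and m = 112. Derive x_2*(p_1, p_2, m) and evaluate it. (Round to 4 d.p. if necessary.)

x_2* = 10.6667

The MRS is (1/2)·x_2/x_1. Set MRS = p_1/p_2.
So 2·p_2·x_2 = 4·p_1·x_1; combined with the budget, a share 1/3 of income goes to x_1.
Demand: x_1*(p_1,p_2,m) = 1/3·m/p_1 and x_2* = 2/3·m/p_2.
At p_1=13, p_2=7, m=112: x_2* = 2/3·112/7 = 10.6667.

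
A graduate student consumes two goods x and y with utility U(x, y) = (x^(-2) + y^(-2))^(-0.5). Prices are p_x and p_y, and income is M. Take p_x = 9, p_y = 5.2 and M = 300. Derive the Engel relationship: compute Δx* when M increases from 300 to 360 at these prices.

Δx* = 3.9361

From the CES first-order condition, (y/x)^(3) = p_x/p_y.
Solve for the ratio: y/x = [p_x/p_y]^(1/3).
With the ratio pinned down, the budget gives x* = M/(p_x + p_y·(y/x)) and y* = (y/x)·x*.
Numerically y/x = 1.200641, so x* = 300/(9 + 5.2·1.200641) = 19.6807.
At M' = 360: x* = 23.6169. Change: 23.6169 − 19.6807 = 3.9361.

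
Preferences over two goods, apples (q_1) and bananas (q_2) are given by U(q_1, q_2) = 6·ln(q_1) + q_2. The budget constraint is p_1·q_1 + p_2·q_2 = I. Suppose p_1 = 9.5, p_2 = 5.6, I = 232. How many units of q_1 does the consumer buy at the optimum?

q_1* = 3.5368

Set MRS = p_1/p_2: (6/q_1)/1 = p_1/p_2.
So q_1*(p_1,p_2) = 6·p_2/p_1, independent of income; and q_2* = (I − 6·p_2)/p_2.
At the given prices: q_1* = 6·5.6/9.5 = 3.5368.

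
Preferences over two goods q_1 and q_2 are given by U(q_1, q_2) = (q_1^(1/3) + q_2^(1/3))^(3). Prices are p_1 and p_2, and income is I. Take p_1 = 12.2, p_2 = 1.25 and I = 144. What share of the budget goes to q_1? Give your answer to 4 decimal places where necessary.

MU_q_1 ∝ q_1^(-2/3), MU_q_2 ∝ q_2^(-2/3), so MRS = (q_2/q_1)^(2/3) = p_1/p_2.
Hence q_2/q_1 = (p_1/p_2)^(1/(2/3)), i.e. raised to the 1.5 power.
Substitute q_2 = (q_2/q_1)·q_1 into the budget: q_1* = I/(p_1 + p_2·(q_2/q_1)).
Numerically q_2/q_1 = 30.491215, so q_1* = 144/(12.2 + 1.25·30.491215) = 2.862 and q_2* = 30.491215·2.862 = 87.2666.
Expenditure on q_1: 12.2·2.862 = 34.9167; share = 0.2425.

share on q_1 = 0.2425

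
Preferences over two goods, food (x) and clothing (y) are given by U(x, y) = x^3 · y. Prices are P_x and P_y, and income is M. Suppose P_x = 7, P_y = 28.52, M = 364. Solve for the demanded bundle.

x* = 39, y* = 3.1907

The MRS is 3·y/x. Set MRS = P_x/P_y.
Rearranging, P_y·y = (1/3)·P_x·x. Substituting into the budget gives P_x·x·(1 + (1/3)) = M.
Demand: x*(P_x,P_y,M) = 0.75·M/P_x and y* = 0.25·M/P_y.
At P_x=7, P_y=28.52, M=364: x* = 0.75·364/7 = 39, y* = 3.1907.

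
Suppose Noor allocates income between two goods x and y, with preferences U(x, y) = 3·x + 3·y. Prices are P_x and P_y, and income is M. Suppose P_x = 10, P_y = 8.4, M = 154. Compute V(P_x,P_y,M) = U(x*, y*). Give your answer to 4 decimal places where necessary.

Perfect substitutes: compare marginal utility per dollar. 3/P_x vs 3/P_y → 0.3 vs 0.3571.
y gives more utility per dollar, so spend all income on y: y* = M/P_y, x* = 0.
Numerically: x* = 0, y* = 18.3333.
Utility at the optimum: U(0, 18.3333) = 55.

V = 55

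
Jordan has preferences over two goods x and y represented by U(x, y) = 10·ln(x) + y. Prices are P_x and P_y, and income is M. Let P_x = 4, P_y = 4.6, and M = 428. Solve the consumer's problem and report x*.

x* = 11.5

So x*(P_x,P_y) = 10·P_y/P_x, independent of income; and y* = (M − 10·P_y)/P_y.
At the given prices: x* = 10·4.6/4 = 11.5.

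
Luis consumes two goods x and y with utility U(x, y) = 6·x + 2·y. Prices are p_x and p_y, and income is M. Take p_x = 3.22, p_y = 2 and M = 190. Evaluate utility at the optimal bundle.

V = 354.0373

Linear utility — the consumer picks whichever good has higher MU/price: 6/3.22 = 1.8634 vs 2/2 = 1.
x gives more utility per dollar, so spend all income on x: x* = M/p_x, y* = 0.
Numerically: x* = 59.0062, y* = 0.
Utility at the optimum: U(59.0062, 0) = 354.0373.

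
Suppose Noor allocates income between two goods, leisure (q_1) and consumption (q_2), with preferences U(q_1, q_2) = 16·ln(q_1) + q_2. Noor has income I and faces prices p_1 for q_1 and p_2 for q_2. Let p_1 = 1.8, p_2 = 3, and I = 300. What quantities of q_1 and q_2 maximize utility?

q_1* = 26.6667, q_2* = 84

At the given prices: q_1* = 16·3/1.8 = 26.6667, and q_2* = 84.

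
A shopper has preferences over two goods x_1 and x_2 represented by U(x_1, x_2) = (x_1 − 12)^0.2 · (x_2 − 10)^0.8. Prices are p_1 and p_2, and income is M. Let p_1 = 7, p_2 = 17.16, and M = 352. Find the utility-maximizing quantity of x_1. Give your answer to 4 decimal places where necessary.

x_1* = 14.7543

MRS = (1/4)·(x_2−10)/(x_1−12). Tangency with p_1/p_2 gives x_2−10 = 4·(p_1/p_2)·(x_1−12).
Substituting into the budget: x_1* = 12 + 0.2·(M − 12·p_1 − 10·p_2)/p_1, and x_2* = 10 + 0.8·(…)/p_2.
Discretionary income = 352 − 12·7 − 10·17.16 = 96.4; x_1* = 12 + 0.2·96.4/7 = 14.7543.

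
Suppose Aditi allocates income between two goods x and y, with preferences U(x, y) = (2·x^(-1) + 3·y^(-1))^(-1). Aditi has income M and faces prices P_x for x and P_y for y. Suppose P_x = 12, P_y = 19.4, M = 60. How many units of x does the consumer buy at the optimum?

MRS = MU_x/MU_y = (2/3)·(y/x)^(2). Set equal to P_x/P_y.
Hence y/x = ((3/2)·P_x/P_y)^(1/(2)), i.e. raised to the 0.5 power.
Substitute y = (y/x)·x into the budget: x* = M/(P_x + P_y·(y/x)).
Numerically y/x = 0.963242, so x* = 60/(12 + 19.4·0.963242) = 1.9552.

x* = 1.9552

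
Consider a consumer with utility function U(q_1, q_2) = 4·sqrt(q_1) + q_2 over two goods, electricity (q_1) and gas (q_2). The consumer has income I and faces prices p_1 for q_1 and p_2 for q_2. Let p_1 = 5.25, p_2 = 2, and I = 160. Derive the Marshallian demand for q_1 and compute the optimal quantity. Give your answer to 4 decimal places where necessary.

q_1* = 0.5805

MU_q_1 = 2/√q_1, MU_q_2 = 1. Tangency: 2/√q_1 = p_1/p_2.
Thus q_1* = (2·p_2/p_1)² — independent of I — with the rest of income spent on q_2.
Plugging in: q_1* = (2·2/5.25)² = 0.5805.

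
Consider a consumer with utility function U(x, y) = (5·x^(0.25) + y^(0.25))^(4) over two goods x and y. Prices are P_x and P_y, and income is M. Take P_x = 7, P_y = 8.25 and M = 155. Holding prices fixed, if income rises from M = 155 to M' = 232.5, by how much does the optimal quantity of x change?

MU_x ∝ 5·x^(-0.75), MU_y ∝ y^(-0.75), so MRS = 5·(y/x)^(0.75) = P_x/P_y.
Hence y/x = ((1/5)·P_x/P_y)^(1/(0.75)), i.e. raised to the 4/3 power.
With the ratio pinned down, the budget gives x* = M/(P_x + P_y·(y/x)) and y* = (y/x)·x*.
Numerically y/x = 0.09395, so x* = 155/(7 + 8.25·0.09395) = 19.9355.
At M' = 232.5: x* = 29.9032. Change: 29.9032 − 19.9355 = 9.9677.

Δx* = 9.9677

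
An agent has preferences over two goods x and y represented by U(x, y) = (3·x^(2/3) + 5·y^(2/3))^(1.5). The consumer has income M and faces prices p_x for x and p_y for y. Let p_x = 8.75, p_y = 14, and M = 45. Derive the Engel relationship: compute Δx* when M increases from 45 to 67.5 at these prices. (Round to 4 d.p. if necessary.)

MU_x ∝ 3·x^(-1/3), MU_y ∝ 5·y^(-1/3), so MRS = (3/5)·(y/x)^(1/3) = p_x/p_y.
Solve for the ratio: y/x = [(5/3)·p_x/p_y]^(3).
With the ratio pinned down, the budget gives x* = M/(p_x + p_y·(y/x)) and y* = (y/x)·x*.
Numerically y/x = 1.130281, so x* = 45/(8.75 + 14·1.130281) = 1.8312.
At M' = 67.5: x* = 2.7468. Change: 2.7468 − 1.8312 = 0.9156.

Δx* = 0.9156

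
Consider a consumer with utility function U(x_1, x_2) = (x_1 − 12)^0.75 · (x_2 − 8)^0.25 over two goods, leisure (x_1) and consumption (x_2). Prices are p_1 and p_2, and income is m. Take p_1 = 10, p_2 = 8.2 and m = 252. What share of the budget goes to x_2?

MRS = 3·(x_2−8)/(x_1−12). Tangency with p_1/p_2 gives x_2−8 = (1/3)·(p_1/p_2)·(x_1−12).
After buying the subsistence bundle (12, 8), a share 0.75 of the remaining income goes to x_1: x_1* = 12 + 0.75·(m − 12p_1 − 8p_2)/p_1.
Discretionary income = 252 − 12·10 − 8·8.2 = 66.4; x_1* = 12 + 0.75·66.4/10 = 16.98; x_2* = 8 + 0.25·66.4/8.2 = 10.0244.
Expenditure on x_2: 8.2·10.0244 = 82.2; share = 0.3262.

share on x_2 = 0.3262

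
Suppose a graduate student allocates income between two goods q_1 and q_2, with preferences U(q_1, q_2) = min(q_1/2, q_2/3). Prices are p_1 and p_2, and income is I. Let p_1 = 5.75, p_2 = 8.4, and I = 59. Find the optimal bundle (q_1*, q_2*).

With perfect complements, no substitution: consume in ratio q_1:q_2 = 2:3.
Budget: p_1·q_1 + p_2·(3/2)·q_1 = I, so (2·p_1 + 3·p_2)·q_1 = 2·I.
Demand: q_1*(p_1,p_2,I) = 2·I/(2·p_1 + 3·p_2), q_2* = 3·I/(2·p_1 + 3·p_2).
Here 2·5.75 + 3·8.4 = 36.7, giving q_1* = 3.2153 and q_2* = 4.8229.

q_1* = 3.2153, q_2* = 4.8229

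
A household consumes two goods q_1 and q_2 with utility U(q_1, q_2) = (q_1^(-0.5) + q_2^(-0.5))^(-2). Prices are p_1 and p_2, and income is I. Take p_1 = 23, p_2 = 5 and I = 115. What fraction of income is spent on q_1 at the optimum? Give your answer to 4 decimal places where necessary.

share on q_1 = 0.6245

MU_q_1 ∝ q_1^(-1.5), MU_q_2 ∝ q_2^(-1.5), so MRS = (q_2/q_1)^(1.5) = p_1/p_2.
Solve for the ratio: q_2/q_1 = [p_1/p_2]^(2/3).
Substitute q_2 = (q_2/q_1)·q_1 into the budget: q_1* = I/(p_1 + p_2·(q_2/q_1)).
Numerically q_2/q_1 = 2.765913, so q_1* = 115/(23 + 5·2.765913) = 3.1225 and q_2* = 2.765913·3.1225 = 8.6365.
Expenditure on q_1: 23·3.1225 = 71.8173; share = 0.6245.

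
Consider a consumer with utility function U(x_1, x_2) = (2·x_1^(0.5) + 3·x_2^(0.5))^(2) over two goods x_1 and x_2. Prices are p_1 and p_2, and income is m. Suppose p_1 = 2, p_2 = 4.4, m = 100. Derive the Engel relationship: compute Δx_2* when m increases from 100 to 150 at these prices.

MU_x_1 ∝ 2·x_1^(-0.5), MU_x_2 ∝ 3·x_2^(-0.5), so MRS = (2/3)·(x_2/x_1)^(0.5) = p_1/p_2.
Hence x_2/x_1 = ((3/2)·p_1/p_2)^(1/(0.5)), i.e. raised to the 2 power.
Substitute x_2 = (x_2/x_1)·x_1 into the budget: x_1* = m/(p_1 + p_2·(x_2/x_1)).
Numerically x_2/x_1 = 0.464876, so x_1* = 100/(2 + 4.4·0.464876) = 24.7191 and x_2* = 0.464876·24.7191 = 11.4913.
At m' = 150: x_2* = 17.237. Change: 17.237 − 11.4913 = 5.7457.

Δx_2* = 5.7457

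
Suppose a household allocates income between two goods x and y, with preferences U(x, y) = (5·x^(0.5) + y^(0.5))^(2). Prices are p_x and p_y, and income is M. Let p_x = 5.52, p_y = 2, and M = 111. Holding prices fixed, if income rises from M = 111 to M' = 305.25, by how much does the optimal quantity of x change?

MU_x ∝ 5·x^(-0.5), MU_y ∝ y^(-0.5), so MRS = 5·(y/x)^(0.5) = p_x/p_y.
Hence y/x = ((1/5)·p_x/p_y)^(1/(0.5)), i.e. raised to the 2 power.
Substitute y = (y/x)·x into the budget: x* = M/(p_x + p_y·(y/x)).
Numerically y/x = 0.304704, so x* = 111/(5.52 + 2·0.304704) = 18.1094.
At M' = 305.25: x* = 49.8009. Change: 49.8009 − 18.1094 = 31.6915.

Δx* = 31.6915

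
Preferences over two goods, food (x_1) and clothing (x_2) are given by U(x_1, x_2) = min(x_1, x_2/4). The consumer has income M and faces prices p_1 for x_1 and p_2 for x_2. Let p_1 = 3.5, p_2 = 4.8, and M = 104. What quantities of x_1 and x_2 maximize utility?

Demand: x_1*(p_1,p_2,M) = M/(p_1 + 4·p_2), x_2* = 4·M/(p_1 + 4·p_2).
Here 3.5 + 4·4.8 = 22.7, giving x_1* = 4.5815 and x_2* = 18.326.

x_1* = 4.5815, x_2* = 18.326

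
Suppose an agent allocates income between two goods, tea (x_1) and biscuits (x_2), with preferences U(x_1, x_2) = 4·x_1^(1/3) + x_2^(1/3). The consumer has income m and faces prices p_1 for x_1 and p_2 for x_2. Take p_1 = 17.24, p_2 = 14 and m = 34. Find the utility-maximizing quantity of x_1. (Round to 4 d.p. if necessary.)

x_1* = 1.7319

From the CES first-order condition, 4·(x_2/x_1)^(2/3) = p_1/p_2.
Hence x_2/x_1 = ((1/4)·p_1/p_2)^(1/(2/3)), i.e. raised to the 1.5 power.
With the ratio pinned down, the budget gives x_1* = m/(p_1 + p_2·(x_2/x_1)) and x_2* = (x_2/x_1)·x_1*.
Numerically x_2/x_1 = 0.170814, so x_1* = 34/(17.24 + 14·0.170814) = 1.7319.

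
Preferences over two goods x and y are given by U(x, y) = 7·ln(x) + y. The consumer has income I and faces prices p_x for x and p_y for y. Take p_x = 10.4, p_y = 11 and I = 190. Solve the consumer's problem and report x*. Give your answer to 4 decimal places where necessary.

x* = 7.4038

MU_x = 7/x, MU_y = 1. Tangency: 7/x = p_x/p_y.
So x*(p_x,p_y) = 7·p_y/p_x, independent of income; and y* = (I − 7·p_y)/p_y.
At the given prices: x* = 7·11/10.4 = 7.4038.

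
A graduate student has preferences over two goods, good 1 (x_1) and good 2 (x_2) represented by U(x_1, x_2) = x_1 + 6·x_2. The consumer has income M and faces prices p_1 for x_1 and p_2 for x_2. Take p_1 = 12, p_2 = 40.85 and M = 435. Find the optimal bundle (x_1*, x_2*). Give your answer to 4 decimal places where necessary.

Perfect substitutes: compare marginal utility per dollar. 1/p_1 vs 6/p_2 → 0.0833 vs 0.1469.
x_2 gives more utility per dollar, so spend all income on x_2: x_2* = M/p_2, x_1* = 0.
Numerically: x_1* = 0, x_2* = 10.6487.

x_1* = 0, x_2* = 10.6487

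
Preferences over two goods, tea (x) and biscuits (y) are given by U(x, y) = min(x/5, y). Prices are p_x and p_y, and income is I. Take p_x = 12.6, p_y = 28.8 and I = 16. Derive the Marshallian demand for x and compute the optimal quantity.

Leontief preferences: the optimum is at the kink where x/5 = y/1, i.e. y = (1/5)·x.
Budget: p_x·x + p_y·(1/5)·x = I, so (5·p_x + p_y)·x = 5·I.
Demand: x*(p_x,p_y,I) = 5·I/(5·p_x + p_y), y* = I/(5·p_x + p_y).
Here 5·12.6 + 28.8 = 91.8, giving x* = 0.8715.

x* = 0.8715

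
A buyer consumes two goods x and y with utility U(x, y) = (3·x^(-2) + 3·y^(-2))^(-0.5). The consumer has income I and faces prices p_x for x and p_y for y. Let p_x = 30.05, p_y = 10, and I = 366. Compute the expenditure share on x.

MU_x ∝ 3·x^(-3), MU_y ∝ 3·y^(-3), so MRS = (y/x)^(3) = p_x/p_y.
Solve for the ratio: y/x = [p_x/p_y]^(1/3).
Substitute y = (y/x)·x into the budget: x* = I/(p_x + p_y·(y/x)).
Numerically y/x = 1.44305, so x* = 366/(30.05 + 10·1.44305) = 8.2283 and y* = 1.44305·8.2283 = 11.8739.
Expenditure on x: 30.05·8.2283 = 247.2611; share = 0.6756.

share on x = 0.6756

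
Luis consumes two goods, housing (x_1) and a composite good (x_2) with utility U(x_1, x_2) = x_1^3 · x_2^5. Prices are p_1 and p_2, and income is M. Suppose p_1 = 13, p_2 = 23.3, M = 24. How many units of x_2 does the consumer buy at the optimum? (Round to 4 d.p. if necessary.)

x_2* = 0.6438

MU_x_1/MU_x_2 = (3·x_2)/(5·x_1); tangency sets this equal to p_1/p_2.
Rearranging, p_2·x_2 = (5/3)·p_1·x_1. Substituting into the budget gives p_1·x_1·(1 + (5/3)) = M.
Demand: x_1*(p_1,p_2,M) = 0.375·M/p_1 and x_2* = 0.625·M/p_2.
At p_1=13, p_2=23.3, M=24: x_2* = 0.625·24/23.3 = 0.6438.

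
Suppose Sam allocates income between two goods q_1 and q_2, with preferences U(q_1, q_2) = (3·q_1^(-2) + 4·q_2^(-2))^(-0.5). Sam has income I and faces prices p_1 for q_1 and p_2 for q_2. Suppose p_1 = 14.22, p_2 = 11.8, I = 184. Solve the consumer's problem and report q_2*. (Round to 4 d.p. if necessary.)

MU_q_1 ∝ 3·q_1^(-3), MU_q_2 ∝ 4·q_2^(-3), so MRS = (3/4)·(q_2/q_1)^(3) = p_1/p_2.
Solve for the ratio: q_2/q_1 = [(4/3)·p_1/p_2]^(1/3).
Substitute q_2 = (q_2/q_1)·q_1 into the budget: q_1* = I/(p_1 + p_2·(q_2/q_1)).
Numerically q_2/q_1 = 1.171257, so q_1* = 184/(14.22 + 11.8·1.171257) = 6.5619 and q_2* = 1.171257·6.5619 = 7.6856.

q_2* = 7.6856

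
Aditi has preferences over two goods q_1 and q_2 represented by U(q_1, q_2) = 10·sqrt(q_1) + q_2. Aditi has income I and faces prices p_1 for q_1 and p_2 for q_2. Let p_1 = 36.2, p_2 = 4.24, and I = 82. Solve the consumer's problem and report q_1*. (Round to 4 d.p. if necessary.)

q_1* = 0.343

Plugging in: q_1* = (5·4.24/36.2)² = 0.343.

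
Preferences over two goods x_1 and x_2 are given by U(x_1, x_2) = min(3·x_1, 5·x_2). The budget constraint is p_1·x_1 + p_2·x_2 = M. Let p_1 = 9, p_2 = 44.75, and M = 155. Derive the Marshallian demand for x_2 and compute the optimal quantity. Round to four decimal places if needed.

x_2* = 2.5941

Demand: x_1*(p_1,p_2,M) = 5·M/(5·p_1 + 3·p_2), x_2* = 3·M/(5·p_1 + 3·p_2).
Here 5·9 + 3·44.75 = 179.25, giving x_2* = 2.5941.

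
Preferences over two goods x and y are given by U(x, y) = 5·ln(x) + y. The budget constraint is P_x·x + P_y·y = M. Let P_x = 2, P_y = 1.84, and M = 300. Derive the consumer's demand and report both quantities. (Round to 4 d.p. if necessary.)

x* = 4.6, y* = 158.0435

MU_x = 5/x, MU_y = 1. Tangency: 5/x = P_x/P_y.
So x*(P_x,P_y) = 5·P_y/P_x, independent of income; and y* = (M − 5·P_y)/P_y.
At the given prices: x* = 5·1.84/2 = 4.6, and y* = 158.0435.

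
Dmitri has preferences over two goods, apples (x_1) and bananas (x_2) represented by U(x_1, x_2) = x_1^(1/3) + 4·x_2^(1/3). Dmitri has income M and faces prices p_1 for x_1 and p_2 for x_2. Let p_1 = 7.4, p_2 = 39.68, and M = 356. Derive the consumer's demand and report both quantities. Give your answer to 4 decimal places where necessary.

From the CES first-order condition, (1/4)·(x_2/x_1)^(2/3) = p_1/p_2.
Solve for the ratio: x_2/x_1 = [4·p_1/p_2]^(1.5).
With the ratio pinned down, the budget gives x_1* = M/(p_1 + p_2·(x_2/x_1)) and x_2* = (x_2/x_1)·x_1*.
Numerically x_2/x_1 = 0.644288, so x_1* = 356/(7.4 + 39.68·0.644288) = 10.7992 and x_2* = 0.644288·10.7992 = 6.9578.

x_1* = 10.7992, x_2* = 6.9578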